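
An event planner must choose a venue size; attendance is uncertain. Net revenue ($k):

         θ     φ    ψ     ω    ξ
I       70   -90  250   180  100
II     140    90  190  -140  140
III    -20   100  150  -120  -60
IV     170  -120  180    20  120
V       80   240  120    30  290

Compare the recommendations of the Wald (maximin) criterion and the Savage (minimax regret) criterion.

maximin → V; minimax regret → V (agree)

Row minima: I=-90, II=-140, III=-120, IV=-120, V=30
Best worst-case = 30 → V.
Column bests: θ=170, φ=240, ψ=250, ω=180, ξ=290.
I regrets: 100, 330, 0, 0, 190 → max 330
II regrets: 30, 150, 60, 320, 150 → max 320
III regrets: 190, 140, 100, 300, 350 → max 350
IV regrets: 0, 360, 70, 160, 170 → max 360
V regrets: 90, 0, 130, 150, 0 → max 150
Smallest max regret = 150 → V.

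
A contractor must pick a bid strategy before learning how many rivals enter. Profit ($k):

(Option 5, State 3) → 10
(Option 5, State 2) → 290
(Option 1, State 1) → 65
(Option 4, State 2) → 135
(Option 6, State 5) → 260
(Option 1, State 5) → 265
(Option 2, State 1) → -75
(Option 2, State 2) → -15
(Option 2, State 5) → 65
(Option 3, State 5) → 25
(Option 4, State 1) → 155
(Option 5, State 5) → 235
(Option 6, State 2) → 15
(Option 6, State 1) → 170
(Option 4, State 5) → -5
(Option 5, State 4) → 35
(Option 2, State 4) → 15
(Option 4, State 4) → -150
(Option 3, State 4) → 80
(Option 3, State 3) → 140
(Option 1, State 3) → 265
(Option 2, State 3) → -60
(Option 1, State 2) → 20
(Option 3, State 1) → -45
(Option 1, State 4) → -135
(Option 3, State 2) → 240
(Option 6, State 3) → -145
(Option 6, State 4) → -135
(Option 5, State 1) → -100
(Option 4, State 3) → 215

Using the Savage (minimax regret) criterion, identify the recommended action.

Column bests: State 1=170, State 2=290, State 3=265, State 4=80, State 5=265.
Option 1 regrets: 105, 270, 0, 215, 0 → max 270
Option 2 regrets: 245, 305, 325, 65, 200 → max 325
Option 3 regrets: 215, 50, 125, 0, 240 → max 240
Option 4 regrets: 15, 155, 50, 230, 270 → max 270
Option 5 regrets: 270, 0, 255, 45, 30 → max 270
Option 6 regrets: 0, 275, 410, 215, 5 → max 410
Smallest max regret = 240 → Option 3.

Option 3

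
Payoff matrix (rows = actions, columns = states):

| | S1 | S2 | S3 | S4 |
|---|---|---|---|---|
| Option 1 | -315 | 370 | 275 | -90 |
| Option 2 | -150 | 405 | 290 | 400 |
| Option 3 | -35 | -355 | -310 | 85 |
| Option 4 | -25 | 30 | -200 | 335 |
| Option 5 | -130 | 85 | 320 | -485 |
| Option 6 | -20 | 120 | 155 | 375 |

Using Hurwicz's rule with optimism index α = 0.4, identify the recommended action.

Option 1: 0.4·370 + 0.6·(-315) = -41
Option 2: 0.4·405 + 0.6·(-150) = 72
Option 3: 0.4·85 + 0.6·(-355) = -179
Option 4: 0.4·335 + 0.6·(-200) = 14
Option 5: 0.4·320 + 0.6·(-485) = -163
Option 6: 0.4·375 + 0.6·(-20) = 138
Highest Hurwicz score = 138 → Option 6.

Option 6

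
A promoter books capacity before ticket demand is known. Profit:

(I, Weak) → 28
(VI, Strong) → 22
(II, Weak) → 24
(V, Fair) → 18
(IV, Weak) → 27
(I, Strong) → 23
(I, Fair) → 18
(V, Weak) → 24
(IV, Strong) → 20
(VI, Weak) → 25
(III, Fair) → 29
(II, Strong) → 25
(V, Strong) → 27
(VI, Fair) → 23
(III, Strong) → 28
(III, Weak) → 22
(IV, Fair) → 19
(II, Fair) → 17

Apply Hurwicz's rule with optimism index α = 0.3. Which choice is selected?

III

I: 0.3·28 + 0.7·18 = 21
II: 0.3·25 + 0.7·17 = 19.4
III: 0.3·29 + 0.7·22 = 24.1
IV: 0.3·27 + 0.7·19 = 21.4
V: 0.3·27 + 0.7·18 = 20.7
VI: 0.3·25 + 0.7·22 = 22.9
Highest Hurwicz score = 24.1 → III.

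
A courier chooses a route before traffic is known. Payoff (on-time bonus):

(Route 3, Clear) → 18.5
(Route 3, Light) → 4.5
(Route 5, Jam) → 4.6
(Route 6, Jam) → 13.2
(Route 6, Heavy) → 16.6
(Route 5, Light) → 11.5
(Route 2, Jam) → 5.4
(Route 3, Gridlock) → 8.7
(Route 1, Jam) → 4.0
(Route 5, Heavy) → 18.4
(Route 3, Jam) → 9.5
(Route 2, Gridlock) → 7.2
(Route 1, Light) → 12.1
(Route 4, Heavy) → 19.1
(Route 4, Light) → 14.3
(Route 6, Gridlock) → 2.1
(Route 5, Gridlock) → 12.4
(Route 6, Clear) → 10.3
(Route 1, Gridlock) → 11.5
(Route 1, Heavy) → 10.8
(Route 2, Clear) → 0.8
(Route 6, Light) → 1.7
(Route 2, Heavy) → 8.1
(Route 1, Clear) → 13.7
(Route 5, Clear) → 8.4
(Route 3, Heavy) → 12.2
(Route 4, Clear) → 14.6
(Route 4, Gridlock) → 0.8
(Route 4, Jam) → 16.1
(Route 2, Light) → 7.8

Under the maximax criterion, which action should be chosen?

Route 4

Row maxima: Route 1=13.7, Route 2=8.1, Route 3=18.5, Route 4=19.1, Route 5=18.4, Route 6=16.6
Best best-case = 19.1 → Route 4.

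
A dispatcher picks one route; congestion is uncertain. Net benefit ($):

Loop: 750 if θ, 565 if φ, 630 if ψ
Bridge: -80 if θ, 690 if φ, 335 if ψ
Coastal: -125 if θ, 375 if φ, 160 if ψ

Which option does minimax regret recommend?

Loop

Column bests: θ=750, φ=690, ψ=630.
Loop regrets: 0, 125, 0 → max 125
Bridge regrets: 830, 0, 295 → max 830
Coastal regrets: 875, 315, 470 → max 875
Smallest max regret = 125 → Loop.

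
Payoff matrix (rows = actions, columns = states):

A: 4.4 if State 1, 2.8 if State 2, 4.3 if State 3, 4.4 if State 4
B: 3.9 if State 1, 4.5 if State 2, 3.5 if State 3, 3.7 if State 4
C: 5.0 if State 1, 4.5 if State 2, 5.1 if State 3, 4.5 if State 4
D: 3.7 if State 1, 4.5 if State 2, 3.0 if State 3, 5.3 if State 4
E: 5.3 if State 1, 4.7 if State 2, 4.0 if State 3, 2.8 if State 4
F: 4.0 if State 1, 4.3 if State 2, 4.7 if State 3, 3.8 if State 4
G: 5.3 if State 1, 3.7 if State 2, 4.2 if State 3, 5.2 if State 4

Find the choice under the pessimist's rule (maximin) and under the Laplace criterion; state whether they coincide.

maximin → C; laplace → C (agree)

Row minima: A=2.8, B=3.5, C=4.5, D=3.0, E=2.8, F=3.8, G=3.7
Best worst-case = 4.5 → C.
Row averages: A=3.975, B=3.9, C=4.775, D=4.125, E=4.2, F=4.2, G=4.6
Highest average = 4.775 → C.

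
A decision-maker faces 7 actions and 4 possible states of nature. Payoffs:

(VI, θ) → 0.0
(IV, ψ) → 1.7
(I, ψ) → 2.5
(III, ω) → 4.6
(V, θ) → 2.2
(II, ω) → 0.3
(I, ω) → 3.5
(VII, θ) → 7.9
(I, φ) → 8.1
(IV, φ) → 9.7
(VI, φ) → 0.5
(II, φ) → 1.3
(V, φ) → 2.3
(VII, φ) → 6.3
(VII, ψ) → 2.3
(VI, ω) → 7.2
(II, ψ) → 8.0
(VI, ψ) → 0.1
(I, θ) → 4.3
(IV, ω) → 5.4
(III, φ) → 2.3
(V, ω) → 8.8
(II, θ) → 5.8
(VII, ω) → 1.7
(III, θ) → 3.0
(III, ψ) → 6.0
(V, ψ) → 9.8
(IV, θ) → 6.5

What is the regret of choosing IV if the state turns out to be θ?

1.4

Best payoff under θ is 7.9.
Regret = 7.9 − 6.5 = 1.4.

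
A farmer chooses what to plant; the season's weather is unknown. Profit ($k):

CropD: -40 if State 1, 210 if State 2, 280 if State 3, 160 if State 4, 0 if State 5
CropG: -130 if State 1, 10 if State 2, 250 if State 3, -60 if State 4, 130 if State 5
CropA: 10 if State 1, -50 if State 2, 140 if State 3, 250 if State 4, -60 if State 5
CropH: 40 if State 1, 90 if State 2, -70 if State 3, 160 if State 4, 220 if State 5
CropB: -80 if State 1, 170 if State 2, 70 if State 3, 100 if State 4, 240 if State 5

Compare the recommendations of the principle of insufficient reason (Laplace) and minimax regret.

Row averages: CropD=122, CropG=40, CropA=58, CropH=88, CropB=100
Highest average = 122 → CropD.
Column bests: State 1=40, State 2=210, State 3=280, State 4=250, State 5=240.
CropD regrets: 80, 0, 0, 90, 240 → max 240
CropG regrets: 170, 200, 30, 310, 110 → max 310
CropA regrets: 30, 260, 140, 0, 300 → max 300
CropH regrets: 0, 120, 350, 90, 20 → max 350
CropB regrets: 120, 40, 210, 150, 0 → max 210
Smallest max regret = 210 → CropB.

laplace → CropD; minimax regret → CropB (disagree)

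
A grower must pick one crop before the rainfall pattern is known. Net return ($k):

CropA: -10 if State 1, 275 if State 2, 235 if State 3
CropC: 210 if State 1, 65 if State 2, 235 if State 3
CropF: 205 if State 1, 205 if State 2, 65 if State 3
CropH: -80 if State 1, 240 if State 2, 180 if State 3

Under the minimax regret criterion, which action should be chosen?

Column bests: State 1=210, State 2=275, State 3=235.
CropA regrets: 220, 0, 0 → max 220
CropC regrets: 0, 210, 0 → max 210
CropF regrets: 5, 70, 170 → max 170
CropH regrets: 290, 35, 55 → max 290
Smallest max regret = 170 → CropF.

CropF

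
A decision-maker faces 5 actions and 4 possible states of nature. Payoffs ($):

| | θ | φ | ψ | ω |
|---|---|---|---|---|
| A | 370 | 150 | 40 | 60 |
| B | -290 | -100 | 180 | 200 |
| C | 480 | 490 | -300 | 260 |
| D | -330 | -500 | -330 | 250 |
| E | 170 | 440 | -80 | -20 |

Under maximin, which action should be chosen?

A

Row minima: A=40, B=-290, C=-300, D=-500, E=-80
Best worst-case = 40 → A.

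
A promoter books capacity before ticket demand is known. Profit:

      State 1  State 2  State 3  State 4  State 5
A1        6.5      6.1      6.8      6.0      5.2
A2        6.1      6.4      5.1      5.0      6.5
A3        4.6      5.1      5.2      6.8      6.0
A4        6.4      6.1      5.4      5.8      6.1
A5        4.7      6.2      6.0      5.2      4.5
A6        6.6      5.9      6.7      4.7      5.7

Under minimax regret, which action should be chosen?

Column bests: State 1=6.6, State 2=6.4, State 3=6.8, State 4=6.8, State 5=6.5.
A1 regrets: 0.1, 0.3, 0.0, 0.8, 1.3 → max 1.3
A2 regrets: 0.5, 0.0, 1.7, 1.8, 0.0 → max 1.8
A3 regrets: 2.0, 1.3, 1.6, 0.0, 0.5 → max 2.0
A4 regrets: 0.2, 0.3, 1.4, 1.0, 0.4 → max 1.4
A5 regrets: 1.9, 0.2, 0.8, 1.6, 2.0 → max 2.0
A6 regrets: 0.0, 0.5, 0.1, 2.1, 0.8 → max 2.1
Smallest max regret = 1.3 → A1.

A1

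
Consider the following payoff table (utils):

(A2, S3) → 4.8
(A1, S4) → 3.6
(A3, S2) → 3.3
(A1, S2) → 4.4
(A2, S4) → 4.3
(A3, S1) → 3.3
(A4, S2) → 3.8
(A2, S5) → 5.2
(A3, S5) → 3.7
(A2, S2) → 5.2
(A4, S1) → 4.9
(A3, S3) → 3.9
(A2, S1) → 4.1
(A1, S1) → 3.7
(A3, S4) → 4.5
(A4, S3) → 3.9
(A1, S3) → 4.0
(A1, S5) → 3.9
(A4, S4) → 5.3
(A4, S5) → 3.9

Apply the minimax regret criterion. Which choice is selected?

A2

Column bests: S1=4.9, S2=5.2, S3=4.8, S4=5.3, S5=5.2.
A1 regrets: 1.2, 0.8, 0.8, 1.7, 1.3 → max 1.7
A2 regrets: 0.8, 0.0, 0.0, 1.0, 0.0 → max 1.0
A3 regrets: 1.6, 1.9, 0.9, 0.8, 1.5 → max 1.9
A4 regrets: 0.0, 1.4, 0.9, 0.0, 1.3 → max 1.4
Smallest max regret = 1.0 → A2.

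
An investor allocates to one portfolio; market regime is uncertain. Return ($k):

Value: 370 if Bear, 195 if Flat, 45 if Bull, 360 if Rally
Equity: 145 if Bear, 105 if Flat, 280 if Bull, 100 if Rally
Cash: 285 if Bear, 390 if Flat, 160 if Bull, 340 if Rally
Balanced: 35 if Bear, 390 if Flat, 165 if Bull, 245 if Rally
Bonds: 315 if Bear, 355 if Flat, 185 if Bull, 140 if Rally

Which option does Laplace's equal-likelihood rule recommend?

Cash

Row averages: Value=242.5, Equity=157.5, Cash=293.75, Balanced=208.75, Bonds=248.75
Highest average = 293.75 → Cash.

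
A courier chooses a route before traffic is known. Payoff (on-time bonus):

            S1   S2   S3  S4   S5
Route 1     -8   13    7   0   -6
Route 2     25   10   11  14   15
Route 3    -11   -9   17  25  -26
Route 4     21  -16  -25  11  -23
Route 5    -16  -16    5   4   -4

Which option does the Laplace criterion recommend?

Route 2

Row averages: Route 1=1.2, Route 2=15, Route 3=-0.8, Route 4=-6.4, Route 5=-5.4
Highest average = 15 → Route 2.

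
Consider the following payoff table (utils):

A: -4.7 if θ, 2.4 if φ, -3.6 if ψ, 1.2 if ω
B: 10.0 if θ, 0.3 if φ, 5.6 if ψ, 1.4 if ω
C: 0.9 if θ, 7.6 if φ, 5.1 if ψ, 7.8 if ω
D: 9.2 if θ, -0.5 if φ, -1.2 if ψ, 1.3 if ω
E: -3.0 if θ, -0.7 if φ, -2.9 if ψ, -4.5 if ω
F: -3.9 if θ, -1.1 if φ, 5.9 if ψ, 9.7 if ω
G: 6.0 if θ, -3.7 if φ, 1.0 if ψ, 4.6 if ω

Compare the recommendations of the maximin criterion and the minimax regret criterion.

Row minima: A=-4.7, B=0.3, C=0.9, D=-1.2, E=-4.5, F=-3.9, G=-3.7
Best worst-case = 0.9 → C.
Column bests: θ=10.0, φ=7.6, ψ=5.9, ω=9.7.
A regrets: 14.7, 5.2, 9.5, 8.5 → max 14.7
B regrets: 0.0, 7.3, 0.3, 8.3 → max 8.3
C regrets: 9.1, 0.0, 0.8, 1.9 → max 9.1
D regrets: 0.8, 8.1, 7.1, 8.4 → max 8.4
E regrets: 13.0, 8.3, 8.8, 14.2 → max 14.2
F regrets: 13.9, 8.7, 0.0, 0.0 → max 13.9
G regrets: 4.0, 11.3, 4.9, 5.1 → max 11.3
Smallest max regret = 8.3 → B.

maximin → C; minimax regret → B (disagree)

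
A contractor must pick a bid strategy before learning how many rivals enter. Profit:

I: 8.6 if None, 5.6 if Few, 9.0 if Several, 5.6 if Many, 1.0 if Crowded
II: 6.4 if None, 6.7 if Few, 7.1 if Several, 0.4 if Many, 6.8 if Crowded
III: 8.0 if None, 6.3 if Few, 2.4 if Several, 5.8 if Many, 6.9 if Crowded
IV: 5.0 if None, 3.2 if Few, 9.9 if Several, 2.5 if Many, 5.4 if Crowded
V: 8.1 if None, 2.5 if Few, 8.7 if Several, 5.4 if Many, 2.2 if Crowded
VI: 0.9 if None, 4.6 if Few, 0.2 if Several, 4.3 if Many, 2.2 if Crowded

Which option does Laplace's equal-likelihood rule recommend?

Row averages: I=5.96, II=5.48, III=5.88, IV=5.2, V=5.38, VI=2.44
Highest average = 5.96 → I.

I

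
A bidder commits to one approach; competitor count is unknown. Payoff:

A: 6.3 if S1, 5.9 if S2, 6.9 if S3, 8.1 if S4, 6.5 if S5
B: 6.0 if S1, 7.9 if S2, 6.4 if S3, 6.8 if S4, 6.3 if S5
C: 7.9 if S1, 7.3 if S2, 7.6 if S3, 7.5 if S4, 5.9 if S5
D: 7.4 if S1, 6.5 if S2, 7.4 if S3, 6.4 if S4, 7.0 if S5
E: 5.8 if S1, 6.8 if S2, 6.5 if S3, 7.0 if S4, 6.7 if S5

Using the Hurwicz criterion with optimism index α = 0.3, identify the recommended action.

D

A: 0.3·8.1 + 0.7·5.9 = 6.56
B: 0.3·7.9 + 0.7·6.0 = 6.57
C: 0.3·7.9 + 0.7·5.9 = 6.5
D: 0.3·7.4 + 0.7·6.4 = 6.7
E: 0.3·7.0 + 0.7·5.8 = 6.16
Highest Hurwicz score = 6.7 → D.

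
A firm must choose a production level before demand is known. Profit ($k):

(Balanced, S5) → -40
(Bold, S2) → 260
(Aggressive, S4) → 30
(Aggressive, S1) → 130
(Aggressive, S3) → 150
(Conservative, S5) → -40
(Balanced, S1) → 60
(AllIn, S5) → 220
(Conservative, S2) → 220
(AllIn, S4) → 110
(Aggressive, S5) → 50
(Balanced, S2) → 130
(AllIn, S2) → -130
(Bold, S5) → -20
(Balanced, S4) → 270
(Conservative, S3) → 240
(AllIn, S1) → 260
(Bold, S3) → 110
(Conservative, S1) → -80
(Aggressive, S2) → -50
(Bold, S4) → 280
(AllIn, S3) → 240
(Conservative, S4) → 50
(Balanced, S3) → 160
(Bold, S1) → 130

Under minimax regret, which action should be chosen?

Bold

Column bests: S1=260, S2=260, S3=240, S4=280, S5=220.
Conservative regrets: 340, 40, 0, 230, 260 → max 340
Balanced regrets: 200, 130, 80, 10, 260 → max 260
Aggressive regrets: 130, 310, 90, 250, 170 → max 310
Bold regrets: 130, 0, 130, 0, 240 → max 240
AllIn regrets: 0, 390, 0, 170, 0 → max 390
Smallest max regret = 240 → Bold.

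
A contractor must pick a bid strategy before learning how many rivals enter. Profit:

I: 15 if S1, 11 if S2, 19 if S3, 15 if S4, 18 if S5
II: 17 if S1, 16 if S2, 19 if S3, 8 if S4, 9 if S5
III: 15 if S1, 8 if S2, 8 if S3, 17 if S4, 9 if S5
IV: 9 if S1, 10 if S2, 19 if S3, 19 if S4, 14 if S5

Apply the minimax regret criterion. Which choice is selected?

I

Column bests: S1=17, S2=16, S3=19, S4=19, S5=18.
I regrets: 2, 5, 0, 4, 0 → max 5
II regrets: 0, 0, 0, 11, 9 → max 11
III regrets: 2, 8, 11, 2, 9 → max 11
IV regrets: 8, 6, 0, 0, 4 → max 8
Smallest max regret = 5 → I.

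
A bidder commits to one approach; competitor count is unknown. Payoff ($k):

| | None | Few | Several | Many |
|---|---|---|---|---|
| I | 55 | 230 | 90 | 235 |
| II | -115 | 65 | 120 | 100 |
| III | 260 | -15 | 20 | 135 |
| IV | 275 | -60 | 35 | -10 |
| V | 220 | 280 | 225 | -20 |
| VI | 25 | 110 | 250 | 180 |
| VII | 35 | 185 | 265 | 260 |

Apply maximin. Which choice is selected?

I

Row minima: I=55, II=-115, III=-15, IV=-60, V=-20, VI=25, VII=35
Best worst-case = 55 → I.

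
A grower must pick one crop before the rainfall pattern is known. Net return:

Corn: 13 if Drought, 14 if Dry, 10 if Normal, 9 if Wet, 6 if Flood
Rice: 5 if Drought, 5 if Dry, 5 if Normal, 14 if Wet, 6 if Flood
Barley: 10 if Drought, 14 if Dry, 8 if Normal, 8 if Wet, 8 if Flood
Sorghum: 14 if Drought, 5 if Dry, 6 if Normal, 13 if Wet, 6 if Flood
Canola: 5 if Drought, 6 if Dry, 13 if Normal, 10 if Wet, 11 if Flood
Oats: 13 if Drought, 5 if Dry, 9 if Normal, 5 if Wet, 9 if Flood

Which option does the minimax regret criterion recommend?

Corn

Column bests: Drought=14, Dry=14, Normal=13, Wet=14, Flood=11.
Corn regrets: 1, 0, 3, 5, 5 → max 5
Rice regrets: 9, 9, 8, 0, 5 → max 9
Barley regrets: 4, 0, 5, 6, 3 → max 6
Sorghum regrets: 0, 9, 7, 1, 5 → max 9
Canola regrets: 9, 8, 0, 4, 0 → max 9
Oats regrets: 1, 9, 4, 9, 2 → max 9
Smallest max regret = 5 → Corn.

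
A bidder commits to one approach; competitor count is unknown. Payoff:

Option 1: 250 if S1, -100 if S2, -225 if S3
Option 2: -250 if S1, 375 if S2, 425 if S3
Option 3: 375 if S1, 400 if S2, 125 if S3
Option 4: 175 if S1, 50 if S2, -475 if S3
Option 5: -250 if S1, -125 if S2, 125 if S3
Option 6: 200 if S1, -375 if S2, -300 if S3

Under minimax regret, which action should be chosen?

Option 3

Column bests: S1=375, S2=400, S3=425.
Option 1 regrets: 125, 500, 650 → max 650
Option 2 regrets: 625, 25, 0 → max 625
Option 3 regrets: 0, 0, 300 → max 300
Option 4 regrets: 200, 350, 900 → max 900
Option 5 regrets: 625, 525, 300 → max 625
Option 6 regrets: 175, 775, 725 → max 775
Smallest max regret = 300 → Option 3.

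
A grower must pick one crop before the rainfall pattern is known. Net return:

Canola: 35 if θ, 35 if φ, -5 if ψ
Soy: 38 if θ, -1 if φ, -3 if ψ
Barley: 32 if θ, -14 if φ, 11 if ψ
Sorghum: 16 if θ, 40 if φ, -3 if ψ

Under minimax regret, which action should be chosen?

Column bests: θ=38, φ=40, ψ=11.
Canola regrets: 3, 5, 16 → max 16
Soy regrets: 0, 41, 14 → max 41
Barley regrets: 6, 54, 0 → max 54
Sorghum regrets: 22, 0, 14 → max 22
Smallest max regret = 16 → Canola.

Canola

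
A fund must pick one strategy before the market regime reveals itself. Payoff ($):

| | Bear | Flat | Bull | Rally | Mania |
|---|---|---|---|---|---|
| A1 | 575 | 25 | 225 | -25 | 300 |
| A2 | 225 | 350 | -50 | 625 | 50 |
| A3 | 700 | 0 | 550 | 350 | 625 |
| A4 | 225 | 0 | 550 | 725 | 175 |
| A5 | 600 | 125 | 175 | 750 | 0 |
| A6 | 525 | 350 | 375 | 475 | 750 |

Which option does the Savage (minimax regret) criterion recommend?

Column bests: Bear=700, Flat=350, Bull=550, Rally=750, Mania=750.
A1 regrets: 125, 325, 325, 775, 450 → max 775
A2 regrets: 475, 0, 600, 125, 700 → max 700
A3 regrets: 0, 350, 0, 400, 125 → max 400
A4 regrets: 475, 350, 0, 25, 575 → max 575
A5 regrets: 100, 225, 375, 0, 750 → max 750
A6 regrets: 175, 0, 175, 275, 0 → max 275
Smallest max regret = 275 → A6.

A6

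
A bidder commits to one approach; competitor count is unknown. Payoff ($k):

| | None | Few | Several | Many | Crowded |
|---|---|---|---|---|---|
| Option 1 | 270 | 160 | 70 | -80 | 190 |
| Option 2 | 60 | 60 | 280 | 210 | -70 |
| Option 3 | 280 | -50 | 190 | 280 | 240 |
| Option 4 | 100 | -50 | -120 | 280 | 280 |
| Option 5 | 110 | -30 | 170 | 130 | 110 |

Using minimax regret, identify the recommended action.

Option 5

Column bests: None=280, Few=160, Several=280, Many=280, Crowded=280.
Option 1 regrets: 10, 0, 210, 360, 90 → max 360
Option 2 regrets: 220, 100, 0, 70, 350 → max 350
Option 3 regrets: 0, 210, 90, 0, 40 → max 210
Option 4 regrets: 180, 210, 400, 0, 0 → max 400
Option 5 regrets: 170, 190, 110, 150, 170 → max 190
Smallest max regret = 190 → Option 5.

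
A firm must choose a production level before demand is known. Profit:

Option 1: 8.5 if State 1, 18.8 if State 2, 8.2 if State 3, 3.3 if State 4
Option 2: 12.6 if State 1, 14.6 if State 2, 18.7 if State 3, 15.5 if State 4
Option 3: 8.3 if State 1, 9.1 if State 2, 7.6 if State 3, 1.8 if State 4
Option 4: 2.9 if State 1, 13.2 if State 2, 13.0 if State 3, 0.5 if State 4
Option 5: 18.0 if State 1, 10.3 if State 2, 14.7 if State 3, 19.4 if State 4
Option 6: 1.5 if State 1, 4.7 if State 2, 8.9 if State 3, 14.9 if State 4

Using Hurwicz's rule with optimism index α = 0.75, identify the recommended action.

Option 1: 0.75·18.8 + 0.25·3.3 = 14.925
Option 2: 0.75·18.7 + 0.25·12.6 = 17.175
Option 3: 0.75·9.1 + 0.25·1.8 = 7.275
Option 4: 0.75·13.2 + 0.25·0.5 = 10.025
Option 5: 0.75·19.4 + 0.25·10.3 = 17.125
Option 6: 0.75·14.9 + 0.25·1.5 = 11.55
Highest Hurwicz score = 17.175 → Option 2.

Option 2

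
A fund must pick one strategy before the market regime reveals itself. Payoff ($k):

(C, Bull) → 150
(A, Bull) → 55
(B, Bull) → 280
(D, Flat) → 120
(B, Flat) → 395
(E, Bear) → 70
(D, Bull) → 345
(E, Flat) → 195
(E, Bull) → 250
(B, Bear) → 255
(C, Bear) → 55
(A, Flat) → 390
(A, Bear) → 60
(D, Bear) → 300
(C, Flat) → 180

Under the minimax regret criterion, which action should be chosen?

Column bests: Bear=300, Flat=395, Bull=345.
A regrets: 240, 5, 290 → max 290
B regrets: 45, 0, 65 → max 65
C regrets: 245, 215, 195 → max 245
D regrets: 0, 275, 0 → max 275
E regrets: 230, 200, 95 → max 230
Smallest max regret = 65 → B.

B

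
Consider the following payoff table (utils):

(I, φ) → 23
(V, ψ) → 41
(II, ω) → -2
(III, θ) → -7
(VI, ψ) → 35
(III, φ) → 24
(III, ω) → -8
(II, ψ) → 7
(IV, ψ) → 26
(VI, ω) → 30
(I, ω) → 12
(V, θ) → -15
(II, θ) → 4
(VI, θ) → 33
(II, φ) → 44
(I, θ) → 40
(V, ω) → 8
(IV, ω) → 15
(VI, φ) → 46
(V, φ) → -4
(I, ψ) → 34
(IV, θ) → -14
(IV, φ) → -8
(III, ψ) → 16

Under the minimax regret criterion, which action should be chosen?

VI

Column bests: θ=40, φ=46, ψ=41, ω=30.
I regrets: 0, 23, 7, 18 → max 23
II regrets: 36, 2, 34, 32 → max 36
III regrets: 47, 22, 25, 38 → max 47
IV regrets: 54, 54, 15, 15 → max 54
V regrets: 55, 50, 0, 22 → max 55
VI regrets: 7, 0, 6, 0 → max 7
Smallest max regret = 7 → VI.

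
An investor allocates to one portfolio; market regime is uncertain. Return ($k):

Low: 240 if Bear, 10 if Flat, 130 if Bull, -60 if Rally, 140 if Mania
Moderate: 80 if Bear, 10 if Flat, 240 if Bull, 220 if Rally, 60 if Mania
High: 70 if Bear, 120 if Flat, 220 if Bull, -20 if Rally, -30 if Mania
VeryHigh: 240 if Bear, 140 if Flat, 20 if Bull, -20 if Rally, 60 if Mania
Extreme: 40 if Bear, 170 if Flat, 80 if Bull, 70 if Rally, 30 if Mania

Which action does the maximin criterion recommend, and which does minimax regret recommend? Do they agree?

maximin → Extreme; minimax regret → Moderate (disagree)

Row minima: Low=-60, Moderate=10, High=-30, VeryHigh=-20, Extreme=30
Best worst-case = 30 → Extreme.
Column bests: Bear=240, Flat=170, Bull=240, Rally=220, Mania=140.
Low regrets: 0, 160, 110, 280, 0 → max 280
Moderate regrets: 160, 160, 0, 0, 80 → max 160
High regrets: 170, 50, 20, 240, 170 → max 240
VeryHigh regrets: 0, 30, 220, 240, 80 → max 240
Extreme regrets: 200, 0, 160, 150, 110 → max 200
Smallest max regret = 160 → Moderate.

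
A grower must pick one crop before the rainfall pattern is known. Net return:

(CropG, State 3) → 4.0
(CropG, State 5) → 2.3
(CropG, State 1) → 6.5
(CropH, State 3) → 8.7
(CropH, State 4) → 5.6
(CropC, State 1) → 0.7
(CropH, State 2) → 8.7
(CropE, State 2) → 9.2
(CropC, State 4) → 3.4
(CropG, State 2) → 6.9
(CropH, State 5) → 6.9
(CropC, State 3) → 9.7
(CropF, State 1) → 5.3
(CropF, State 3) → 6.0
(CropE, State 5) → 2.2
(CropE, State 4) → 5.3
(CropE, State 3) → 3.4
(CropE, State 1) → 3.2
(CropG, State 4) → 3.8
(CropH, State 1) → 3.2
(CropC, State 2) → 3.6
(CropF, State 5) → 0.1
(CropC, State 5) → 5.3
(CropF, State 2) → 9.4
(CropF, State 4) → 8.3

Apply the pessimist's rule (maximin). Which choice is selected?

CropH

Row minima: CropH=3.2, CropF=0.1, CropE=2.2, CropC=0.7, CropG=2.3
Best worst-case = 3.2 → CropH.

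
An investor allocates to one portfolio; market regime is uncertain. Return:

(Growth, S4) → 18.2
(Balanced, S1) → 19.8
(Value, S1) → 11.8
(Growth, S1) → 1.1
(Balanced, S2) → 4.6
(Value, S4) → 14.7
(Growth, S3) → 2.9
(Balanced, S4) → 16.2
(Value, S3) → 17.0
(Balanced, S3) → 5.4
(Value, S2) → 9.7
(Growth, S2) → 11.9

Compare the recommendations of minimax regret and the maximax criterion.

minimax regret → Value; maximax → Balanced (disagree)

Column bests: S1=19.8, S2=11.9, S3=17.0, S4=18.2.
Balanced regrets: 0.0, 7.3, 11.6, 2.0 → max 11.6
Growth regrets: 18.7, 0.0, 14.1, 0.0 → max 18.7
Value regrets: 8.0, 2.2, 0.0, 3.5 → max 8.0
Smallest max regret = 8.0 → Value.
Row maxima: Balanced=19.8, Growth=18.2, Value=17.0
Best best-case = 19.8 → Balanced.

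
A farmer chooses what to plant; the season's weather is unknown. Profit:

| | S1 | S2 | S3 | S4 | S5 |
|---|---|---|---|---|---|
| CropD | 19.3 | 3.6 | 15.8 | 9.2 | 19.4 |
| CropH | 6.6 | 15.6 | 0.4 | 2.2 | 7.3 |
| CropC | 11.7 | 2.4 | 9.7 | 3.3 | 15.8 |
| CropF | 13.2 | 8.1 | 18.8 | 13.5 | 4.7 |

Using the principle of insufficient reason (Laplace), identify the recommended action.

Row averages: CropD=13.46, CropH=6.42, CropC=8.58, CropF=11.66
Highest average = 13.46 → CropD.

CropD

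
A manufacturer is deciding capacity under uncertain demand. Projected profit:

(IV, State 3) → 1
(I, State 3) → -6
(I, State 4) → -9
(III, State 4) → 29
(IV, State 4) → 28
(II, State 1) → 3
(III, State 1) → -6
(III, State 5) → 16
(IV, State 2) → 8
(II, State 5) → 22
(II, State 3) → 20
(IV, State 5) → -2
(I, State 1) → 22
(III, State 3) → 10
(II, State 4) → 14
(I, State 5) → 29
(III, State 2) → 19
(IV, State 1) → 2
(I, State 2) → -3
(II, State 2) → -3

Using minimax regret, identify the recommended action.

Column bests: State 1=22, State 2=19, State 3=20, State 4=29, State 5=29.
I regrets: 0, 22, 26, 38, 0 → max 38
II regrets: 19, 22, 0, 15, 7 → max 22
III regrets: 28, 0, 10, 0, 13 → max 28
IV regrets: 20, 11, 19, 1, 31 → max 31
Smallest max regret = 22 → II.

II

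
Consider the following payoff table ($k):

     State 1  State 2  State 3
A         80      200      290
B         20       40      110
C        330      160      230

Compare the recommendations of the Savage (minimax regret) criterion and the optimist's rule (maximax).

minimax regret → C; maximax → C (agree)

Column bests: State 1=330, State 2=200, State 3=290.
A regrets: 250, 0, 0 → max 250
B regrets: 310, 160, 180 → max 310
C regrets: 0, 40, 60 → max 60
Smallest max regret = 60 → C.
Row maxima: A=290, B=110, C=330
Best best-case = 330 → C.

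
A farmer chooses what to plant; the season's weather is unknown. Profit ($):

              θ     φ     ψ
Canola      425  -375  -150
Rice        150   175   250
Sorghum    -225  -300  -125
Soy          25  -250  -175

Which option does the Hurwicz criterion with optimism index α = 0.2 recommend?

Rice

Canola: 0.2·425 + 0.8·(-375) = -215
Rice: 0.2·250 + 0.8·150 = 170
Sorghum: 0.2·(-125) + 0.8·(-300) = -265
Soy: 0.2·25 + 0.8·(-250) = -195
Highest Hurwicz score = 170 → Rice.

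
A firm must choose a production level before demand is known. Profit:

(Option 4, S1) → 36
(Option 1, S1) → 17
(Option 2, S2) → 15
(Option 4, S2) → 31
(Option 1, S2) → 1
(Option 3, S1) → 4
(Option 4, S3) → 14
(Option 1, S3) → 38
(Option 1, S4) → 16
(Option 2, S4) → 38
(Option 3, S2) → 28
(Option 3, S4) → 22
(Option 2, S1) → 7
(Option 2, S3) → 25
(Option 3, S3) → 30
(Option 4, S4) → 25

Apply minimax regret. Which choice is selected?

Option 4

Column bests: S1=36, S2=31, S3=38, S4=38.
Option 1 regrets: 19, 30, 0, 22 → max 30
Option 2 regrets: 29, 16, 13, 0 → max 29
Option 3 regrets: 32, 3, 8, 16 → max 32
Option 4 regrets: 0, 0, 24, 13 → max 24
Smallest max regret = 24 → Option 4.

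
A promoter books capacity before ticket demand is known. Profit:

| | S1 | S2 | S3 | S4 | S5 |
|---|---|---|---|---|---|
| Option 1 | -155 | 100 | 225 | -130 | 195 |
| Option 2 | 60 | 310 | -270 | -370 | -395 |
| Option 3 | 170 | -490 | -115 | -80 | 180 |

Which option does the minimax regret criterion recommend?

Column bests: S1=170, S2=310, S3=225, S4=-80, S5=195.
Option 1 regrets: 325, 210, 0, 50, 0 → max 325
Option 2 regrets: 110, 0, 495, 290, 590 → max 590
Option 3 regrets: 0, 800, 340, 0, 15 → max 800
Smallest max regret = 325 → Option 1.

Option 1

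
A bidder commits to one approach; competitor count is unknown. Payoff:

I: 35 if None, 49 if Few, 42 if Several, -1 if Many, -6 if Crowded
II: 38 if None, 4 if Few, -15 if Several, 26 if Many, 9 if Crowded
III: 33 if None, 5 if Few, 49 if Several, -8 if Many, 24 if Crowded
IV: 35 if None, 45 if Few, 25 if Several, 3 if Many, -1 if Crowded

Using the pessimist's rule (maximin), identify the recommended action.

Row minima: I=-6, II=-15, III=-8, IV=-1
Best worst-case = -1 → IV.

IV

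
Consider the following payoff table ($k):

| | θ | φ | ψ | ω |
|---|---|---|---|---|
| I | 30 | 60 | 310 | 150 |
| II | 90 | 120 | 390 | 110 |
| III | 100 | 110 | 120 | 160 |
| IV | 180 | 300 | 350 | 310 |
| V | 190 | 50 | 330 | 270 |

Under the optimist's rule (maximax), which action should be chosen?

II

Row maxima: I=310, II=390, III=160, IV=350, V=330
Best best-case = 390 → II.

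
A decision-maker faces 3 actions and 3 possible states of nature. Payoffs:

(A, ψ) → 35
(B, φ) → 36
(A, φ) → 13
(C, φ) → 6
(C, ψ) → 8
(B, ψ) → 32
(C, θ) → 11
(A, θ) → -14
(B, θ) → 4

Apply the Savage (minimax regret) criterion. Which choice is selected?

Column bests: θ=11, φ=36, ψ=35.
A regrets: 25, 23, 0 → max 25
B regrets: 7, 0, 3 → max 7
C regrets: 0, 30, 27 → max 30
Smallest max regret = 7 → B.

B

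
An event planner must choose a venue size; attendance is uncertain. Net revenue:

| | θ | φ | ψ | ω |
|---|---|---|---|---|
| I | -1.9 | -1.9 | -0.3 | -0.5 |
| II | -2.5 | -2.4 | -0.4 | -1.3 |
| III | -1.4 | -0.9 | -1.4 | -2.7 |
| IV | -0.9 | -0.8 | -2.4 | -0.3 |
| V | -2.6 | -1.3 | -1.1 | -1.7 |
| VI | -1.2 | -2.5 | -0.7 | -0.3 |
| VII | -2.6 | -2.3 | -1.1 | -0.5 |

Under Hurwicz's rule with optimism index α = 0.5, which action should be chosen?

I: 0.5·(-0.3) + 0.5·(-1.9) = -1.1
II: 0.5·(-0.4) + 0.5·(-2.5) = -1.45
III: 0.5·(-0.9) + 0.5·(-2.7) = -1.8
IV: 0.5·(-0.3) + 0.5·(-2.4) = -1.35
V: 0.5·(-1.1) + 0.5·(-2.6) = -1.85
VI: 0.5·(-0.3) + 0.5·(-2.5) = -1.4
VII: 0.5·(-0.5) + 0.5·(-2.6) = -1.55
Highest Hurwicz score = -1.1 → I.

I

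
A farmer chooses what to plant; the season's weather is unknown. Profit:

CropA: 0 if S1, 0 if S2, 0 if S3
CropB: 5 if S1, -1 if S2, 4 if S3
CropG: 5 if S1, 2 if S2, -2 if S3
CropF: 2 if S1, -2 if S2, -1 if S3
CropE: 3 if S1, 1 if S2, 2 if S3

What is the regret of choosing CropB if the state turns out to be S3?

0

Best payoff under S3 is 4.
Regret = 4 − 4 = 0.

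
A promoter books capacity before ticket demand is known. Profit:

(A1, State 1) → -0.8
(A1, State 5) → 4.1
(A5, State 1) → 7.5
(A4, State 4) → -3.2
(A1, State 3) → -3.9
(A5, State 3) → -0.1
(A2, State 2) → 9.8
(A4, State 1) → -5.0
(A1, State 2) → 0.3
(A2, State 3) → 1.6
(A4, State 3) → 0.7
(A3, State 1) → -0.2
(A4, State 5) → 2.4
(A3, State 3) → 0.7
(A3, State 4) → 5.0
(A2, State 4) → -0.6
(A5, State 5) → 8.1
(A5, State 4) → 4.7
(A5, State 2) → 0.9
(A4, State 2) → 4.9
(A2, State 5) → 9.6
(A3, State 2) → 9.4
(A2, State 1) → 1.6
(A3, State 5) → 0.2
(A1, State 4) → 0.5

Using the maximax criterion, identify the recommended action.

A2

Row maxima: A1=4.1, A2=9.8, A3=9.4, A4=4.9, A5=8.1
Best best-case = 9.8 → A2.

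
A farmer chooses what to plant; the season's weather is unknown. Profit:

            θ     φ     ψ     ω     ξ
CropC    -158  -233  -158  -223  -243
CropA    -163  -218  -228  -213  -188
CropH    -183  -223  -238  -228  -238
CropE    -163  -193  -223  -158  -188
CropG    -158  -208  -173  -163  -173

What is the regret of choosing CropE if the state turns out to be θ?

Best payoff under θ is -158.
Regret = -158 − (-163) = 5.

5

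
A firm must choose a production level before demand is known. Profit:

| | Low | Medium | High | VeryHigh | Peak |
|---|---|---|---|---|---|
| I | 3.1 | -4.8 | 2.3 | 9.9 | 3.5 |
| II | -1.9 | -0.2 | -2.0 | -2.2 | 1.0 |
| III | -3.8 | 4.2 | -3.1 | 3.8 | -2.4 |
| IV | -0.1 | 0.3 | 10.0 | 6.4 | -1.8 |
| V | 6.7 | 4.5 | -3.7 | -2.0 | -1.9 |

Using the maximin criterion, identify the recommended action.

Row minima: I=-4.8, II=-2.2, III=-3.8, IV=-1.8, V=-3.7
Best worst-case = -1.8 → IV.

IV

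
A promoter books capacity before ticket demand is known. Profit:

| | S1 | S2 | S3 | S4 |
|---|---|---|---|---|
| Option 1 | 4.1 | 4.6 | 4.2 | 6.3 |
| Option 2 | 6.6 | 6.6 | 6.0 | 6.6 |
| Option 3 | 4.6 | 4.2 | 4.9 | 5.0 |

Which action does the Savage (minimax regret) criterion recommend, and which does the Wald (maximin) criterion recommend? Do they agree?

minimax regret → Option 2; maximin → Option 2 (agree)

Column bests: S1=6.6, S2=6.6, S3=6.0, S4=6.6.
Option 1 regrets: 2.5, 2.0, 1.8, 0.3 → max 2.5
Option 2 regrets: 0.0, 0.0, 0.0, 0.0 → max 0.0
Option 3 regrets: 2.0, 2.4, 1.1, 1.6 → max 2.4
Smallest max regret = 0.0 → Option 2.
Row minima: Option 1=4.1, Option 2=6.0, Option 3=4.2
Best worst-case = 6.0 → Option 2.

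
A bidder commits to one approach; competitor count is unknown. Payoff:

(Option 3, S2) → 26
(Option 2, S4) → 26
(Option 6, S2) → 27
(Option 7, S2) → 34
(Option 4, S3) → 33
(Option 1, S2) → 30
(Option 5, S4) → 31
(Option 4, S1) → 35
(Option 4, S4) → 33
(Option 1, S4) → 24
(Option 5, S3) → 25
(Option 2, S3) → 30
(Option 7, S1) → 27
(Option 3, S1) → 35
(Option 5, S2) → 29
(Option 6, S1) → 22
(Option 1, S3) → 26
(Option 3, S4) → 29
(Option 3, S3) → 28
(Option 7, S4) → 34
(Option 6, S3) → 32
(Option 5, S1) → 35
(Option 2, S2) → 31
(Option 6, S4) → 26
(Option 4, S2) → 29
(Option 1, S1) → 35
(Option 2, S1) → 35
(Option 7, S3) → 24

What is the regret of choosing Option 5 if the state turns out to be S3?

Best payoff under S3 is 33.
Regret = 33 − 25 = 8.

8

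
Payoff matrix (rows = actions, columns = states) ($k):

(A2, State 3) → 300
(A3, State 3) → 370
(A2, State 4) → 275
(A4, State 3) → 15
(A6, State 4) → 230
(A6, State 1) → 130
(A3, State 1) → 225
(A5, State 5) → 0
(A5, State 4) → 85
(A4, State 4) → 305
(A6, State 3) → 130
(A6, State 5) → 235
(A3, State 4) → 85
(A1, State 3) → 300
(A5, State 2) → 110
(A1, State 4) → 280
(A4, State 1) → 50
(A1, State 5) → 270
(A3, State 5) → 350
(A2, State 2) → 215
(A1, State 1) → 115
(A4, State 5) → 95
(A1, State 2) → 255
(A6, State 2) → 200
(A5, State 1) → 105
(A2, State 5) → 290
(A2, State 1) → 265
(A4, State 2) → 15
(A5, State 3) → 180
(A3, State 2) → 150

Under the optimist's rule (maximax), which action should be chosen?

Row maxima: A1=300, A2=300, A3=370, A4=305, A5=180, A6=235
Best best-case = 370 → A3.

A3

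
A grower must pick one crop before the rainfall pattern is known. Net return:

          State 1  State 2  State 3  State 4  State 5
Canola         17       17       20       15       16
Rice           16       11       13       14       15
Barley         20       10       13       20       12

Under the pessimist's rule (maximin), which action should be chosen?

Row minima: Canola=15, Rice=11, Barley=10
Best worst-case = 15 → Canola.

Canola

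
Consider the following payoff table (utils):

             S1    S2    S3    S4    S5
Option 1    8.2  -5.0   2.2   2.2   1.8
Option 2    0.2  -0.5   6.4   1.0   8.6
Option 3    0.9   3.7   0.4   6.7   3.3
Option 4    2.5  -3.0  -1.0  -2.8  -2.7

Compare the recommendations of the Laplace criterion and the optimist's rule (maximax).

laplace → Option 2; maximax → Option 2 (agree)

Row averages: Option 1=1.88, Option 2=3.14, Option 3=3, Option 4=-1.4
Highest average = 3.14 → Option 2.
Row maxima: Option 1=8.2, Option 2=8.6, Option 3=6.7, Option 4=2.5
Best best-case = 8.6 → Option 2.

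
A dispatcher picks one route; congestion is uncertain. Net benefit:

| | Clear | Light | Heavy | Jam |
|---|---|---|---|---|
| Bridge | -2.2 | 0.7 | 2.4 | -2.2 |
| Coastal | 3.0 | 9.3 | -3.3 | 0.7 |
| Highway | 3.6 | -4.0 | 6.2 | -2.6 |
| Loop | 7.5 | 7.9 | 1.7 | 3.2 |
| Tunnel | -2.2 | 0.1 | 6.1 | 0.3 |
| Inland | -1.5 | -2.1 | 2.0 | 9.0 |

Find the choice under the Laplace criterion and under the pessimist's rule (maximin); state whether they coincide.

laplace → Loop; maximin → Loop (agree)

Row averages: Bridge=-0.325, Coastal=2.425, Highway=0.8, Loop=5.075, Tunnel=1.075, Inland=1.85
Highest average = 5.075 → Loop.
Row minima: Bridge=-2.2, Coastal=-3.3, Highway=-4.0, Loop=1.7, Tunnel=-2.2, Inland=-2.1
Best worst-case = 1.7 → Loop.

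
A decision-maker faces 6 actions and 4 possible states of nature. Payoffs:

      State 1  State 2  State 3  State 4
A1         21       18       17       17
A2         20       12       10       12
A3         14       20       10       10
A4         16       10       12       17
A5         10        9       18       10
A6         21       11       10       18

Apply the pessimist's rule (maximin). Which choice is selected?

Row minima: A1=17, A2=10, A3=10, A4=10, A5=9, A6=10
Best worst-case = 17 → A1.

A1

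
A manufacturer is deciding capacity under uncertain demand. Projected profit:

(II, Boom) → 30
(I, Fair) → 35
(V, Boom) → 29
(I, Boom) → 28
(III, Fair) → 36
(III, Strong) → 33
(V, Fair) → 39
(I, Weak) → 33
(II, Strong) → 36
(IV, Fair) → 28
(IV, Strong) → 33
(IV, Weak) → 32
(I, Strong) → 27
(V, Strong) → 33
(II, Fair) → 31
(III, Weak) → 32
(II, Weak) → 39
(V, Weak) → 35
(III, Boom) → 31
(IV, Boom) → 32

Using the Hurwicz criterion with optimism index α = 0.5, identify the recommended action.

II

I: 0.5·35 + 0.5·27 = 31
II: 0.5·39 + 0.5·30 = 34.5
III: 0.5·36 + 0.5·31 = 33.5
IV: 0.5·33 + 0.5·28 = 30.5
V: 0.5·39 + 0.5·29 = 34
Highest Hurwicz score = 34.5 → II.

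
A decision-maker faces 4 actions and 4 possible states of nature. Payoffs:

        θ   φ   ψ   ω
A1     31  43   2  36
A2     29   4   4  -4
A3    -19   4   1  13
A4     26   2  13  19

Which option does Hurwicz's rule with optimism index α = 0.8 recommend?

A1: 0.8·43 + 0.2·2 = 34.8
A2: 0.8·29 + 0.2·(-4) = 22.4
A3: 0.8·13 + 0.2·(-19) = 6.6
A4: 0.8·26 + 0.2·2 = 21.2
Highest Hurwicz score = 34.8 → A1.

A1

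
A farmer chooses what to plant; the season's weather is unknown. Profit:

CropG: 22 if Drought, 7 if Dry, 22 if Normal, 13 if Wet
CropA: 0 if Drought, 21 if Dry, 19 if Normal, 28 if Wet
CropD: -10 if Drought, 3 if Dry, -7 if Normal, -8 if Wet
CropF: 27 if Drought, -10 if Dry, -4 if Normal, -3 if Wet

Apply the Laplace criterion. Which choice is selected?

CropA

Row averages: CropG=16, CropA=17, CropD=-5.5, CropF=2.5
Highest average = 17 → CropA.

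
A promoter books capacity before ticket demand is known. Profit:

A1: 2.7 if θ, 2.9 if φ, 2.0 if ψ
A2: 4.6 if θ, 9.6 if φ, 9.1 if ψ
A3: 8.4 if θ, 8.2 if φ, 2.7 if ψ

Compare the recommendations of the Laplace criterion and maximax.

laplace → A2; maximax → A2 (agree)

Row averages: A1=38/15, A2=233/30, A3=193/30
Highest average = 233/30 → A2.
Row maxima: A1=2.9, A2=9.6, A3=8.4
Best best-case = 9.6 → A2.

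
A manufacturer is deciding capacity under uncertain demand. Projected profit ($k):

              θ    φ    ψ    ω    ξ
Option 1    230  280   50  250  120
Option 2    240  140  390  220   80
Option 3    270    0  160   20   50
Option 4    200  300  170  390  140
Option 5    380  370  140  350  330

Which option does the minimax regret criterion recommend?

Column bests: θ=380, φ=370, ψ=390, ω=390, ξ=330.
Option 1 regrets: 150, 90, 340, 140, 210 → max 340
Option 2 regrets: 140, 230, 0, 170, 250 → max 250
Option 3 regrets: 110, 370, 230, 370, 280 → max 370
Option 4 regrets: 180, 70, 220, 0, 190 → max 220
Option 5 regrets: 0, 0, 250, 40, 0 → max 250
Smallest max regret = 220 → Option 4.

Option 4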